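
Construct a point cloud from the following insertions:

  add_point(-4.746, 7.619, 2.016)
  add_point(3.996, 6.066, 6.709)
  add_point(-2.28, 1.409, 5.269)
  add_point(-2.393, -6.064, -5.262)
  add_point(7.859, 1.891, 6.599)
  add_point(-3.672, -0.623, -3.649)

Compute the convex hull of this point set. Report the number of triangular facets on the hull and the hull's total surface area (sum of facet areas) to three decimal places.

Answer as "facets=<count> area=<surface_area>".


facets=8 area=310.770

Hull vertices (6/6): indices [0, 1, 2, 3, 4, 5].

Per-facet area ½‖(b−a)×(c−a)‖:
  f1: (p2, p3, p4) → 65.4310
  f2: (p2, p1, p0) → 29.2012
  f3: (p2, p1, p4) → 22.4850
  f4: (p5, p1, p0) → 50.4608
  f5: (p5, p2, p0) → 32.9177
  f6: (p5, p2, p3) → 24.1711
  f7: (p5, p3, p4) → 44.8017
  f8: (p5, p1, p4) → 41.3016
Σ area = 310.770

Euler characteristic 6−12+8 = 2 ✓


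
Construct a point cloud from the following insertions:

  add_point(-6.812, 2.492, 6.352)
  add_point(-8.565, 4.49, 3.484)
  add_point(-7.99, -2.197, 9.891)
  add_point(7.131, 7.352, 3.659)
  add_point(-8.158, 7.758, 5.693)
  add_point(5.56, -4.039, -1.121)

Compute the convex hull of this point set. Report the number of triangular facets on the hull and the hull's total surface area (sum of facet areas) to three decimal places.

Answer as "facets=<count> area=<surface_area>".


facets=6 area=410.556

Hull vertices (5/6): indices [1, 2, 3, 4, 5].

Triangle areas on the boundary:
  f1: (p5, p3, p1) → 95.0051
  f2: (p2, p5, p1) → 77.4520
  f3: (p2, p5, p3) → 106.1409
  f4: (p4, p3, p1) → 30.5912
  f5: (p4, p2, p1) → 18.0148
  f6: (p4, p2, p3) → 83.3518
Σ area = 410.556

Euler characteristic 5−9+6 = 2 ✓


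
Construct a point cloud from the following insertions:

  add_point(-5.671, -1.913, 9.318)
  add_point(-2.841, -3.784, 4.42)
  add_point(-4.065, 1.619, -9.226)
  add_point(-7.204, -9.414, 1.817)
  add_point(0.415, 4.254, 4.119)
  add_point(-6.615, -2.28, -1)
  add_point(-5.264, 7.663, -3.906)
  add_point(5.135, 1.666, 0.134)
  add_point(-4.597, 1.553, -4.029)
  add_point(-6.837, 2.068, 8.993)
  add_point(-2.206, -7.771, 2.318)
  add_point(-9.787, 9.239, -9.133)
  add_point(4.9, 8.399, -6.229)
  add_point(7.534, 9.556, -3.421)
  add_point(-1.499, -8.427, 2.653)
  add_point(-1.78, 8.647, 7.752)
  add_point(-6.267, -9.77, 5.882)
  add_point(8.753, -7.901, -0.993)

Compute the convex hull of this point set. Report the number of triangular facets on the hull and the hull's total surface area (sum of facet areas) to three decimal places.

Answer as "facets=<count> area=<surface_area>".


Hull vertices (10/18): indices [0, 2, 3, 9, 11, 12, 13, 15, 16, 17].

Area of each hull facet:
  f1: (p2, p3, p11) → 68.5350
  f2: (p2, p3, p17) → 119.9685
  f3: (p15, p13, p11) → 123.6074
  f4: (p15, p13, p17) → 127.7681
  f5: (p15, p0, p17) → 106.2243
  f6: (p16, p0, p17) → 71.4514
  f7: (p16, p3, p17) → 34.0328
  f8: (p12, p13, p17) → 35.1463
  f9: (p12, p2, p17) → 97.5178
  f10: (p12, p13, p11) → 19.5574
  f11: (p12, p2, p11) → 55.4273
  f12: (p9, p15, p11) → 78.0441
  f13: (p9, p15, p0) → 14.0571
  f14: (p9, p3, p11) → 131.2688
  f15: (p9, p16, p0) → 10.1372
  f16: (p9, p16, p3) → 25.3448
Σ area = 1118.088

Euler: V−E+F = 10−24+16 = 2.

facets=16 area=1118.088


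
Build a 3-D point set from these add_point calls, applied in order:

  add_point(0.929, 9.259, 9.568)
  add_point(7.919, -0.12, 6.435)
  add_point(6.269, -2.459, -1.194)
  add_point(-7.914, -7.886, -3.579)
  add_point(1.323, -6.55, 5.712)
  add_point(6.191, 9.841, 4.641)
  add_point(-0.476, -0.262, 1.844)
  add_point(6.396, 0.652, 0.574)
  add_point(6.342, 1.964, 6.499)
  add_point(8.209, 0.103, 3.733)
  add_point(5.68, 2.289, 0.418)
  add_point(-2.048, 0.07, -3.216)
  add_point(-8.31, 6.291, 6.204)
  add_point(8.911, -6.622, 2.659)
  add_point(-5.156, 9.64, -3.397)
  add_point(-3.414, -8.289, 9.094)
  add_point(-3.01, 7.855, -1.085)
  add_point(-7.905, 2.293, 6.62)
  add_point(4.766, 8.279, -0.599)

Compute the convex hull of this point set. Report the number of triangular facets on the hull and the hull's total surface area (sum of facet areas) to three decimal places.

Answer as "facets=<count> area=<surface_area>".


13 of the 19 inputs are extreme points: [0, 1, 2, 3, 5, 9, 11, 12, 13, 14, 15, 17, 18].

Area of each hull facet:
  f1: (p14, p3, p12) → 88.5592
  f2: (p15, p3, p13) → 93.2473
  f3: (p18, p14, p5) → 26.1762
  f4: (p1, p15, p13) → 51.5247
  f5: (p17, p3, p12) → 22.6949
  f6: (p17, p15, p12) → 7.3778
  f7: (p17, p15, p3) → 74.0141
  f8: (p2, p18, p14) → 54.7124
  f9: (p2, p3, p13) → 46.5652
  f10: (p2, p18, p13) → 24.8297
  f11: (p9, p1, p13) → 9.2991
  f12: (p9, p1, p5) → 13.6076
  f13: (p9, p18, p13) → 21.1313
  f14: (p9, p18, p5) → 26.8881
  f15: (p0, p1, p5) → 37.0248
  f16: (p0, p1, p15) → 85.9320
  f17: (p0, p15, p12) → 80.1508
  f18: (p0, p14, p12) → 54.5663
  f19: (p0, p14, p5) → 49.2612
  f20: (p11, p14, p3) → 40.5070
  f21: (p11, p2, p3) → 41.6209
  f22: (p11, p2, p14) → 37.1668
Σ area = 986.857

Euler: V−E+F = 13−33+22 = 2.

facets=22 area=986.857


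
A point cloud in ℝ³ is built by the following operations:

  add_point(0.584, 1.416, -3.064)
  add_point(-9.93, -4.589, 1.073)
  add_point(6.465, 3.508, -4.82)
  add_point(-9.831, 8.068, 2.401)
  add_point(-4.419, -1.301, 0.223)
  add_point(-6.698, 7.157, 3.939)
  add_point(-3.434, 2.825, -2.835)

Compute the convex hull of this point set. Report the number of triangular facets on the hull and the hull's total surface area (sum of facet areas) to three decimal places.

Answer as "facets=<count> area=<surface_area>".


7 of the 7 inputs are extreme points: [0, 1, 2, 3, 4, 5, 6].

Area of each hull facet:
  f1: (p5, p3, p1) → 22.4900
  f2: (p5, p3, p2) → 24.7945
  f3: (p6, p3, p1) → 50.5935
  f4: (p6, p3, p2) → 34.9757
  f5: (p4, p2, p1) → 12.1042
  f6: (p4, p5, p1) → 30.1987
  f7: (p4, p5, p2) → 61.4691
  f8: (p0, p2, p1) → 7.3386
  f9: (p0, p6, p1) → 21.0384
  f10: (p0, p6, p2) → 8.9434
Σ area = 273.946

Check V−E+F: 7 − 15 + 10 = 2.

facets=10 area=273.946


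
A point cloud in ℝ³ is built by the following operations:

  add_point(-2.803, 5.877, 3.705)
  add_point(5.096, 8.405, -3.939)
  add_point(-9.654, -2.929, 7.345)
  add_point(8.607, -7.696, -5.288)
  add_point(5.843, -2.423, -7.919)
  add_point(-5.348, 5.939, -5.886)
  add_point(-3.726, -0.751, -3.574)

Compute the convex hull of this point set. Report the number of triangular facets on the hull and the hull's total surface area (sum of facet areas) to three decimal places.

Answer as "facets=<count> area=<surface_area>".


facets=10 area=601.659

Hull vertices (7/7): indices [0, 1, 2, 3, 4, 5, 6].

Per-facet area ½‖(b−a)×(c−a)‖:
  f1: (p4, p1, p3) → 28.6852
  f2: (p6, p3, p2) → 81.3327
  f3: (p6, p4, p3) → 32.5175
  f4: (p0, p3, p2) → 116.5862
  f5: (p0, p1, p3) → 93.2367
  f6: (p5, p4, p1) → 61.6171
  f7: (p5, p6, p4) → 37.7288
  f8: (p5, p0, p1) → 49.1900
  f9: (p5, p6, p2) → 43.2382
  f10: (p5, p0, p2) → 57.5269
Σ area = 601.659

Euler characteristic 7−15+10 = 2 ✓


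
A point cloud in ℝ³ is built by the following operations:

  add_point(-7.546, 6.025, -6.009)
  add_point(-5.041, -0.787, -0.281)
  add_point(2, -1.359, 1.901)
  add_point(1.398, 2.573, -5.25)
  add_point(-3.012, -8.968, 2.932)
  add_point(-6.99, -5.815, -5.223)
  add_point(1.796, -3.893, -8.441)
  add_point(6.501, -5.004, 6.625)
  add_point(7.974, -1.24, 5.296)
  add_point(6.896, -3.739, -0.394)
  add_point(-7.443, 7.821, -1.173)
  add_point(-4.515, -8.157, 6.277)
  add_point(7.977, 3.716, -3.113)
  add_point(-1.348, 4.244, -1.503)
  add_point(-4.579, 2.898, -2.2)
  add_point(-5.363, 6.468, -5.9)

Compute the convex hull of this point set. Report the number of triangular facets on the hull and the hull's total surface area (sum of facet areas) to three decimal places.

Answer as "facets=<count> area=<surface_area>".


facets=18 area=762.631

11 of the 16 inputs are extreme points: [0, 4, 5, 6, 7, 8, 9, 10, 11, 12, 15].

Per-facet area ½‖(b−a)×(c−a)‖:
  f1: (p5, p6, p0) → 55.8108
  f2: (p5, p6, p4) → 45.8585
  f3: (p10, p5, p0) → 29.3848
  f4: (p9, p6, p12) → 37.3878
  f5: (p9, p6, p4) → 54.3034
  f6: (p15, p10, p0) → 5.7013
  f7: (p15, p10, p12) → 35.9669
  f8: (p15, p6, p0) → 13.2772
  f9: (p15, p6, p12) → 67.5128
  f10: (p8, p10, p12) → 78.4249
  f11: (p8, p9, p12) → 25.1641
  f12: (p11, p8, p10) → 121.2420
  f13: (p11, p5, p4) → 15.4131
  f14: (p11, p10, p5) → 85.0823
  f15: (p7, p9, p4) → 38.1474
  f16: (p7, p8, p9) → 13.3083
  f17: (p7, p11, p4) → 20.5484
  f18: (p7, p11, p8) → 20.0970
Σ area = 762.631

Check V−E+F: 11 − 27 + 18 = 2.


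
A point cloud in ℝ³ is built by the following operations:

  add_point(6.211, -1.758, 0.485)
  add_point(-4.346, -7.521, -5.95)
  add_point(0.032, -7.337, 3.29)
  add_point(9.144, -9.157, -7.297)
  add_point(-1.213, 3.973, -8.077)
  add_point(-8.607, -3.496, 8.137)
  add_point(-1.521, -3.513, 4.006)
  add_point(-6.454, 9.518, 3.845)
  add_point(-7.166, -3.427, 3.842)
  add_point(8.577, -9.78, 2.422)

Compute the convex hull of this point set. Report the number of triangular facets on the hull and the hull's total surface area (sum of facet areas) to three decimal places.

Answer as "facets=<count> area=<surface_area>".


Points on the hull: [0, 1, 2, 3, 4, 5, 7, 9] (8 of 10).

Area of each hull facet:
  f1: (p9, p7, p5) → 132.5640
  f2: (p1, p7, p5) → 105.4727
  f3: (p1, p9, p3) → 65.8735
  f4: (p0, p9, p3) → 40.3383
  f5: (p0, p9, p7) → 47.5632
  f6: (p4, p1, p3) → 81.5721
  f7: (p4, p1, p7) → 84.9403
  f8: (p4, p0, p3) → 70.6687
  f9: (p4, p0, p7) → 88.4939
  f10: (p2, p9, p5) → 18.4400
  f11: (p2, p1, p5) → 54.1891
  f12: (p2, p1, p9) → 43.3053
Σ area = 833.421

Euler: V−E+F = 8−18+12 = 2.

facets=12 area=833.421


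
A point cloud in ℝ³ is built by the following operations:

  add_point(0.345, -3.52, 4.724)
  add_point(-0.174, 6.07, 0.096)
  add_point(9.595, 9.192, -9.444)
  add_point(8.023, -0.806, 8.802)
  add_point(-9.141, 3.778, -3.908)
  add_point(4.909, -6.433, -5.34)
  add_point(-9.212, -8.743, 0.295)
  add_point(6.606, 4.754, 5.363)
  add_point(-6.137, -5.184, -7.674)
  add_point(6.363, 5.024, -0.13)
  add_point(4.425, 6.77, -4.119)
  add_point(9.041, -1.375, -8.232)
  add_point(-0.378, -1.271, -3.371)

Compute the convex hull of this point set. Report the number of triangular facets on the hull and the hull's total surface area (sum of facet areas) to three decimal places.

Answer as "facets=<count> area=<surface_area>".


Extreme-point indices: [1, 2, 3, 4, 5, 6, 7, 8, 11] — 9 of 13 on the boundary.

Area of each hull facet:
  f1: (p4, p3, p6) → 133.4418
  f2: (p5, p3, p6) → 118.9145
  f3: (p7, p3, p2) → 38.7287
  f4: (p7, p4, p3) → 56.1392
  f5: (p11, p3, p2) → 90.6063
  f6: (p11, p5, p3) → 55.4841
  f7: (p1, p4, p2) → 64.7160
  f8: (p1, p7, p2) → 60.5391
  f9: (p1, p7, p4) → 19.0493
  f10: (p8, p11, p5) → 37.1538
  f11: (p8, p4, p6) → 46.9319
  f12: (p8, p5, p6) → 52.2697
  f13: (p8, p4, p2) → 102.1390
  f14: (p8, p11, p2) → 79.6555
Σ area = 955.769

Euler characteristic 9−21+14 = 2 ✓

facets=14 area=955.769


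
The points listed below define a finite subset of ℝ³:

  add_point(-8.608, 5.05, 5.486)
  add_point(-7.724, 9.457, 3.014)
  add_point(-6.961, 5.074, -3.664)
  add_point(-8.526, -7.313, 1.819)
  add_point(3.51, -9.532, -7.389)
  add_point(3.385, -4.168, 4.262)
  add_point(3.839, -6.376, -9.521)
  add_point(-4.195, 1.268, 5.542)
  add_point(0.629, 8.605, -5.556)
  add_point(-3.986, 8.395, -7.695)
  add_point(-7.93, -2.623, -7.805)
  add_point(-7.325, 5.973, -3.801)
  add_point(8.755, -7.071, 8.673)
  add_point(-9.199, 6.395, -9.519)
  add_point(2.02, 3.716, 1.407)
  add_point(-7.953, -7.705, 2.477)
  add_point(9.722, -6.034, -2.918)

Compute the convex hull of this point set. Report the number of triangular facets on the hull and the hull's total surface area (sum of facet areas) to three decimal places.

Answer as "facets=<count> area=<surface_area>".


Extreme-point indices: [0, 1, 3, 4, 6, 8, 9, 10, 12, 13, 14, 15, 16] — 13 of 17 on the boundary.

Facet areas (half cross-product norm):
  f1: (p12, p4, p16) → 44.3749
  f2: (p15, p12, p4) → 119.4641
  f3: (p6, p4, p16) → 15.9865
  f4: (p10, p6, p13) → 53.0457
  f5: (p10, p6, p4) → 23.7405
  f6: (p8, p6, p16) → 69.7549
  f7: (p8, p12, p16) → 100.0995
  f8: (p0, p15, p12) → 116.7189
  f9: (p0, p1, p12) → 49.8877
  f10: (p0, p1, p13) → 32.3084
  f11: (p3, p15, p4) → 7.2752
  f12: (p3, p10, p4) → 70.1417
  f13: (p3, p10, p13) → 40.3271
  f14: (p3, p0, p13) → 95.3026
  f15: (p3, p0, p15) → 6.0416
  f16: (p9, p6, p13) → 49.2258
  f17: (p9, p8, p6) → 40.2525
  f18: (p9, p1, p13) → 33.4407
  f19: (p9, p8, p1) → 28.8492
  f20: (p14, p1, p12) → 60.3402
  f21: (p14, p8, p12) → 28.4681
  f22: (p14, p8, p1) → 46.8288
Σ area = 1131.875

Euler characteristic 13−33+22 = 2 ✓

facets=22 area=1131.875


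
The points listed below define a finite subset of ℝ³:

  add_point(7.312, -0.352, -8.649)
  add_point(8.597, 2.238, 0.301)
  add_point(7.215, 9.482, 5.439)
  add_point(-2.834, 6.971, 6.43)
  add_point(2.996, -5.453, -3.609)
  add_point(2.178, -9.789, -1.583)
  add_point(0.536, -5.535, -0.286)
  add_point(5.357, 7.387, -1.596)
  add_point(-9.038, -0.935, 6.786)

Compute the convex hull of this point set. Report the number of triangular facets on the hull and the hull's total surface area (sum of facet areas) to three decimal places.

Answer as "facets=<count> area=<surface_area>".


Extreme-point indices: [0, 1, 2, 3, 4, 5, 7, 8] — 8 of 9 on the boundary.

Facet areas (half cross-product norm):
  f1: (p0, p5, p1) → 58.2873
  f2: (p7, p0, p8) → 98.5104
  f3: (p2, p5, p8) → 152.0099
  f4: (p2, p5, p1) → 43.4988
  f5: (p2, p0, p1) → 28.2001
  f6: (p2, p7, p0) → 25.6720
  f7: (p4, p5, p8) → 39.7323
  f8: (p4, p0, p8) → 55.9835
  f9: (p4, p0, p5) → 9.5590
  f10: (p3, p7, p8) → 50.1773
  f11: (p3, p2, p8) → 32.1483
  f12: (p3, p2, p7) → 38.4699
Σ area = 632.249

Euler: V−E+F = 8−18+12 = 2.

facets=12 area=632.249


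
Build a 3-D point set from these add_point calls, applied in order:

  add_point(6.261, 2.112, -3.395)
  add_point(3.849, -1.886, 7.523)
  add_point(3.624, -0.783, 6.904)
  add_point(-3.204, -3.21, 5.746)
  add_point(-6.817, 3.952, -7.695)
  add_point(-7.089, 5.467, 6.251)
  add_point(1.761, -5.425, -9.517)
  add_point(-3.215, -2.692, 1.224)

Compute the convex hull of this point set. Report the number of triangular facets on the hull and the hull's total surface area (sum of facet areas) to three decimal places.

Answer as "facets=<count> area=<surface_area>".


facets=12 area=555.482

8 of the 8 inputs are extreme points: [0, 1, 2, 3, 4, 5, 6, 7].

Triangle areas on the boundary:
  f1: (p1, p6, p0) → 62.2125
  f2: (p4, p0, p5) → 93.6760
  f3: (p4, p6, p0) → 65.2116
  f4: (p2, p0, p5) → 68.4027
  f5: (p2, p1, p5) → 6.3311
  f6: (p2, p1, p0) → 5.4730
  f7: (p3, p1, p5) → 34.3818
  f8: (p3, p1, p6) → 59.8401
  f9: (p3, p4, p5) → 65.9389
  f10: (p7, p4, p6) → 64.4313
  f11: (p7, p3, p6) → 14.4858
  f12: (p7, p3, p4) → 15.0974
Σ area = 555.482

Check V−E+F: 8 − 18 + 12 = 2.


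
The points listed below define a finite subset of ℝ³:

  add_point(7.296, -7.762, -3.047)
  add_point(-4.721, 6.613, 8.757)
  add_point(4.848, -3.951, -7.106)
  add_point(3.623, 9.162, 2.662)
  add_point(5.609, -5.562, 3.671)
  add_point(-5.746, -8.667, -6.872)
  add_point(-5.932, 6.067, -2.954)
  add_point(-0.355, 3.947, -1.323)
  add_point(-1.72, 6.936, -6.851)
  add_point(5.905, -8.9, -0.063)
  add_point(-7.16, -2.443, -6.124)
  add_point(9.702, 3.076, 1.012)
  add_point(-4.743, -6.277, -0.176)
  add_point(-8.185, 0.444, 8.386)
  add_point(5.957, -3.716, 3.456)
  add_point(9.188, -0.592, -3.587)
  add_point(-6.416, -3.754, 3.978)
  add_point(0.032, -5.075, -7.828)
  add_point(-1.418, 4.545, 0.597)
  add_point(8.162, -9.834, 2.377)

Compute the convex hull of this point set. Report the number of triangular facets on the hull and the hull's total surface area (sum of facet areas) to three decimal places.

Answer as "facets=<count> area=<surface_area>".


facets=30 area=1000.241

17 of the 20 inputs are extreme points: [0, 1, 2, 3, 4, 5, 6, 8, 10, 11, 12, 13, 14, 15, 16, 17, 19].

Area of each hull facet:
  f1: (p1, p19, p13) → 71.4956
  f2: (p5, p8, p17) → 38.6326
  f3: (p15, p19, p11) → 32.4281
  f4: (p15, p8, p11) → 40.1482
  f5: (p14, p19, p11) → 21.9874
  f6: (p14, p1, p11) → 63.5559
  f7: (p6, p1, p13) → 41.3240
  f8: (p3, p8, p11) → 48.7399
  f9: (p3, p1, p11) → 40.7445
  f10: (p3, p6, p8) → 31.6901
  f11: (p3, p6, p1) → 55.1102
  f12: (p16, p19, p13) → 40.9910
  f13: (p16, p5, p13) → 14.7404
  f14: (p0, p15, p19) → 20.2756
  f15: (p0, p5, p19) → 37.0283
  f16: (p4, p1, p19) → 7.1772
  f17: (p4, p14, p19) → 3.5136
  f18: (p4, p14, p1) → 13.1104
  f19: (p10, p5, p8) → 24.3041
  f20: (p10, p6, p8) → 26.5919
  f21: (p10, p5, p13) → 45.1827
  f22: (p10, p6, p13) → 58.4494
  f23: (p12, p5, p19) → 47.7239
  f24: (p12, p16, p19) → 33.5712
  f25: (p12, p16, p5) → 9.0465
  f26: (p2, p0, p15) → 18.8789
  f27: (p2, p8, p17) → 30.2933
  f28: (p2, p15, p8) → 41.2114
  f29: (p2, p5, p17) → 7.1974
  f30: (p2, p0, p5) → 35.0973
Σ area = 1000.241

Check V−E+F: 17 − 45 + 30 = 2.


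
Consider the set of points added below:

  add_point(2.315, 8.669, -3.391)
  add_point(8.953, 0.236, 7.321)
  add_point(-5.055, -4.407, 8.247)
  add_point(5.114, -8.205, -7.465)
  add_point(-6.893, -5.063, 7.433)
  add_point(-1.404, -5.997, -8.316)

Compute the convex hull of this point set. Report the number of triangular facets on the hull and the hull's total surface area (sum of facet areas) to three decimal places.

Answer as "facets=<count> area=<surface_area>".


facets=8 area=631.468

Hull vertices (6/6): indices [0, 1, 2, 3, 4, 5].

Facet areas (half cross-product norm):
  f1: (p3, p0, p1) → 119.7288
  f2: (p5, p0, p4) → 128.0873
  f3: (p5, p3, p4) → 56.6122
  f4: (p5, p3, p0) → 55.1320
  f5: (p2, p0, p4) → 19.0585
  f6: (p2, p0, p1) → 109.9346
  f7: (p2, p3, p4) → 20.1185
  f8: (p2, p3, p1) → 122.7964
Σ area = 631.468

Check V−E+F: 6 − 12 + 8 = 2.


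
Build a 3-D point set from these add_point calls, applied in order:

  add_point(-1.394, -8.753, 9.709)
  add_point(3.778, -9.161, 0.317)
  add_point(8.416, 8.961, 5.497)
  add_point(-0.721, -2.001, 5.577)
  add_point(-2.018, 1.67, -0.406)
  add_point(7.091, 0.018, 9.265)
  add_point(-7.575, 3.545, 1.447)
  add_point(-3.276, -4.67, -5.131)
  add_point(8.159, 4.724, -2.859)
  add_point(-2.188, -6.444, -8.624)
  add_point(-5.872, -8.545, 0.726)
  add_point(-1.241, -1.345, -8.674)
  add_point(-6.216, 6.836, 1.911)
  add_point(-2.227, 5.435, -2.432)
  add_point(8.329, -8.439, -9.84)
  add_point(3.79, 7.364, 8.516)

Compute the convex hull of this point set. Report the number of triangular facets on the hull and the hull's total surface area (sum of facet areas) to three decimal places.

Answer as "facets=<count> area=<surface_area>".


Hull vertices (13/16): indices [0, 1, 2, 5, 6, 8, 9, 10, 11, 12, 13, 14, 15].

Per-facet area ½‖(b−a)×(c−a)‖:
  f1: (p10, p0, p6) → 61.3669
  f2: (p1, p10, p14) → 48.4353
  f3: (p1, p10, p0) → 44.3494
  f4: (p8, p14, p2) → 40.2901
  f5: (p8, p11, p14) → 72.7511
  f6: (p8, p13, p2) → 48.7864
  f7: (p8, p13, p11) → 47.4635
  f8: (p9, p10, p14) → 50.3126
  f9: (p9, p11, p14) → 27.9376
  f10: (p9, p10, p6) → 62.4789
  f11: (p9, p11, p6) → 32.1642
  f12: (p5, p15, p2) → 23.2460
  f13: (p5, p15, p0) → 45.8390
  f14: (p5, p1, p0) → 61.6234
  f15: (p5, p14, p2) → 102.4925
  f16: (p5, p1, p14) → 65.2315
  f17: (p12, p15, p2) → 31.7128
  f18: (p12, p13, p2) → 41.5876
  f19: (p12, p0, p6) → 25.1253
  f20: (p12, p15, p0) → 98.4006
  f21: (p12, p11, p6) → 22.3486
  f22: (p12, p13, p11) → 19.4436
Σ area = 1073.387

Check V−E+F: 13 − 33 + 22 = 2.

facets=22 area=1073.387


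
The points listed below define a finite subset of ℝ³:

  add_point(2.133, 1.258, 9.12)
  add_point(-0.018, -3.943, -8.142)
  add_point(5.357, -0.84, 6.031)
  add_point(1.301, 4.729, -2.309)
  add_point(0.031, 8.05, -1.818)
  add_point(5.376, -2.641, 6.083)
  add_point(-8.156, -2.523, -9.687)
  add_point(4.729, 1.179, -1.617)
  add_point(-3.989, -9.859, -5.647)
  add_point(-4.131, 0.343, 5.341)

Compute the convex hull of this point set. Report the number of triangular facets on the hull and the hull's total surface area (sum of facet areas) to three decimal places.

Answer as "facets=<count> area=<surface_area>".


9 of the 10 inputs are extreme points: [0, 1, 2, 4, 5, 6, 7, 8, 9].

Triangle areas on the boundary:
  f1: (p1, p4, p6) → 56.8699
  f2: (p9, p4, p6) → 82.6130
  f3: (p9, p0, p4) → 41.5907
  f4: (p2, p0, p5) → 4.0460
  f5: (p2, p0, p4) → 31.5404
  f6: (p8, p1, p6) → 30.0957
  f7: (p8, p1, p5) → 57.5474
  f8: (p8, p9, p6) → 68.3926
  f9: (p8, p0, p5) → 46.3077
  f10: (p8, p9, p0) → 49.3059
  f11: (p7, p1, p4) → 39.3640
  f12: (p7, p2, p4) → 31.7318
  f13: (p7, p1, p5) → 37.5768
  f14: (p7, p2, p5) → 6.8566
Σ area = 583.839

Euler characteristic 9−21+14 = 2 ✓

facets=14 area=583.839


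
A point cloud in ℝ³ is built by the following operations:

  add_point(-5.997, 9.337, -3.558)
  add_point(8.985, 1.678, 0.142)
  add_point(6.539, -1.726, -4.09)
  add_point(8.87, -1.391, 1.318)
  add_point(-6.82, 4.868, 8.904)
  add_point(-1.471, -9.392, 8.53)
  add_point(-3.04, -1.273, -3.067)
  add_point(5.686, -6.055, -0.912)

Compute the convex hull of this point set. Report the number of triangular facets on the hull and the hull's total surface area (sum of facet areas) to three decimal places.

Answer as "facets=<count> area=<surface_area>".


Points on the hull: [0, 1, 2, 3, 4, 5, 6, 7] (8 of 8).

Area of each hull facet:
  f1: (p0, p1, p4) → 109.0860
  f2: (p2, p0, p1) → 49.6051
  f3: (p3, p1, p4) → 30.1516
  f4: (p3, p5, p4) → 110.2324
  f5: (p3, p2, p1) → 9.3626
  f6: (p6, p5, p4) → 90.4520
  f7: (p6, p0, p4) → 68.5141
  f8: (p6, p2, p0) → 50.5995
  f9: (p7, p6, p5) → 61.2801
  f10: (p7, p6, p2) → 25.7902
  f11: (p7, p3, p5) → 36.3526
  f12: (p7, p3, p2) → 14.4889
Σ area = 655.915

Euler characteristic 8−18+12 = 2 ✓

facets=12 area=655.915


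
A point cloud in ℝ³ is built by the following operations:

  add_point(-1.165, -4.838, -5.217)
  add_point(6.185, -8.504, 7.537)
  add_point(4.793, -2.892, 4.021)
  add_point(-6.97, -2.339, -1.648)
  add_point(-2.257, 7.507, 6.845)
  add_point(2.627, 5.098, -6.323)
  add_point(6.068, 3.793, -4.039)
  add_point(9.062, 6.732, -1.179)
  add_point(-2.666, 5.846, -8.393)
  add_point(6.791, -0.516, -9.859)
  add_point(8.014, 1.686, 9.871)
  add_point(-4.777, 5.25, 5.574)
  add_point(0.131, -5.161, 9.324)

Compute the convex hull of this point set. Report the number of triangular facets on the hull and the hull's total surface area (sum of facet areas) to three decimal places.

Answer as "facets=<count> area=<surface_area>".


11 of the 13 inputs are extreme points: [0, 1, 3, 4, 5, 7, 8, 9, 10, 11, 12].

Triangle areas on the boundary:
  f1: (p9, p1, p7) → 100.4774
  f2: (p12, p1, p3) → 44.8443
  f3: (p10, p1, p7) → 63.2159
  f4: (p10, p4, p7) → 69.5930
  f5: (p10, p12, p1) → 35.3853
  f6: (p10, p12, p4) → 60.0192
  f7: (p0, p1, p3) → 54.9624
  f8: (p0, p9, p1) → 76.7291
  f9: (p11, p12, p3) → 61.4270
  f10: (p11, p12, p4) → 21.6408
  f11: (p8, p4, p7) → 88.4020
  f12: (p8, p11, p4) → 24.9379
  f13: (p8, p11, p3) → 60.1812
  f14: (p8, p0, p3) → 38.9992
  f15: (p8, p0, p9) → 51.7107
  f16: (p5, p9, p7) → 32.8936
  f17: (p5, p8, p7) → 10.3308
  f18: (p5, p8, p9) → 20.3612
Σ area = 916.111

Check V−E+F: 11 − 27 + 18 = 2.

facets=18 area=916.111


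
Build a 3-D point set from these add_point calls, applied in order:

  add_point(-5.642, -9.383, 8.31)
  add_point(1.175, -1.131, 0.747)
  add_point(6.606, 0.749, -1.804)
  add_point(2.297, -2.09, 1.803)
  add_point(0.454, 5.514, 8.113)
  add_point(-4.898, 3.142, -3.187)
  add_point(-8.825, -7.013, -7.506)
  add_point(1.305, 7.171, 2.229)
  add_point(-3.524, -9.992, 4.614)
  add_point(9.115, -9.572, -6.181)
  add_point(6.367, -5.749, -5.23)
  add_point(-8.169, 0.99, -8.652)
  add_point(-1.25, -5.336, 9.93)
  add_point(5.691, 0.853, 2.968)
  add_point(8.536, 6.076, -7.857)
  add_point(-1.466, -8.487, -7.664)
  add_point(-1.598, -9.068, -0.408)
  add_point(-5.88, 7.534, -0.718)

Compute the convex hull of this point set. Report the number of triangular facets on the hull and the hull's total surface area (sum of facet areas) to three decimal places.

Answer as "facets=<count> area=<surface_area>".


Points on the hull: [0, 4, 6, 7, 8, 9, 11, 12, 13, 14, 15, 17] (12 of 18).

Facet areas (half cross-product norm):
  f1: (p0, p12, p9) → 60.6941
  f2: (p0, p17, p6) → 126.5492
  f3: (p15, p14, p9) → 83.5890
  f4: (p11, p17, p6) → 36.3948
  f5: (p11, p14, p17) → 83.4613
  f6: (p11, p15, p6) → 30.2550
  f7: (p11, p15, p14) → 96.5689
  f8: (p4, p0, p17) → 88.9031
  f9: (p4, p0, p12) → 24.4848
  f10: (p8, p0, p9) → 13.3097
  f11: (p8, p15, p9) → 67.3285
  f12: (p8, p0, p6) → 24.4768
  f13: (p8, p15, p6) → 46.4769
  f14: (p7, p14, p17) → 47.0882
  f15: (p7, p4, p17) → 23.2507
  f16: (p7, p4, p14) → 21.5435
  f17: (p13, p4, p14) → 48.4703
  f18: (p13, p14, p9) → 83.9434
  f19: (p13, p12, p9) → 82.1862
  f20: (p13, p4, p12) → 45.6301
Σ area = 1134.604

Euler characteristic 12−30+20 = 2 ✓

facets=20 area=1134.604


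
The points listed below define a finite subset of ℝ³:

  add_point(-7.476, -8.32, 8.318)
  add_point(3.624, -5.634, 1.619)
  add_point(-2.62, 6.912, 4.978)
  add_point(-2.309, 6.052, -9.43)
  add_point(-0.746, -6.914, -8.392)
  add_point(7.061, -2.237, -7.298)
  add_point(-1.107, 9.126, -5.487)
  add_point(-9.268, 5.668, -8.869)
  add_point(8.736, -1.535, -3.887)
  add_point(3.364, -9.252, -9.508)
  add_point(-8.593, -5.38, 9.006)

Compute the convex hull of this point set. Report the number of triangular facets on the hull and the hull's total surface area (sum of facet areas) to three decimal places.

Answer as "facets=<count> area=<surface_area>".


facets=18 area=946.735

Points on the hull: [0, 1, 2, 3, 4, 5, 6, 7, 8, 9, 10] (11 of 11).

Area of each hull facet:
  f1: (p2, p10, p7) → 109.7807
  f2: (p5, p9, p8) → 12.8831
  f3: (p4, p9, p7) → 18.5186
  f4: (p1, p9, p8) → 44.7168
  f5: (p1, p2, p8) → 61.6666
  f6: (p1, p2, p10) → 88.6946
  f7: (p6, p2, p7) → 50.6620
  f8: (p6, p2, p8) → 77.8179
  f9: (p6, p5, p8) → 27.2636
  f10: (p0, p4, p9) → 38.2611
  f11: (p0, p1, p10) → 20.8202
  f12: (p0, p1, p9) → 71.0186
  f13: (p0, p10, p7) → 32.1835
  f14: (p0, p4, p7) → 136.4437
  f15: (p3, p6, p7) → 17.5993
  f16: (p3, p6, p5) → 32.4986
  f17: (p3, p9, p7) → 54.5259
  f18: (p3, p5, p9) → 51.3805
Σ area = 946.735

Euler characteristic 11−27+18 = 2 ✓


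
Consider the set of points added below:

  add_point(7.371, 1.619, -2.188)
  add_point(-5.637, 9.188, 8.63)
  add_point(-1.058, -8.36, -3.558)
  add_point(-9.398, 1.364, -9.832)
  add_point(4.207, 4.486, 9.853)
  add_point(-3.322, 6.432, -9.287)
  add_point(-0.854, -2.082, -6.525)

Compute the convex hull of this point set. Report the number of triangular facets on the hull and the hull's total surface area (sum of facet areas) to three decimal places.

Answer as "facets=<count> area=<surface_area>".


Points on the hull: [0, 1, 2, 3, 4, 5, 6] (7 of 7).

Area of each hull facet:
  f1: (p1, p2, p3) → 141.0937
  f2: (p4, p2, p0) → 83.3903
  f3: (p4, p1, p2) → 105.8769
  f4: (p6, p2, p3) → 30.5835
  f5: (p6, p2, p0) → 34.2357
  f6: (p5, p6, p3) → 34.3231
  f7: (p5, p6, p0) → 46.4591
  f8: (p5, p1, p3) → 72.3072
  f9: (p5, p4, p0) → 85.4928
  f10: (p5, p4, p1) → 100.0692
Σ area = 733.831

Check V−E+F: 7 − 15 + 10 = 2.

facets=10 area=733.831


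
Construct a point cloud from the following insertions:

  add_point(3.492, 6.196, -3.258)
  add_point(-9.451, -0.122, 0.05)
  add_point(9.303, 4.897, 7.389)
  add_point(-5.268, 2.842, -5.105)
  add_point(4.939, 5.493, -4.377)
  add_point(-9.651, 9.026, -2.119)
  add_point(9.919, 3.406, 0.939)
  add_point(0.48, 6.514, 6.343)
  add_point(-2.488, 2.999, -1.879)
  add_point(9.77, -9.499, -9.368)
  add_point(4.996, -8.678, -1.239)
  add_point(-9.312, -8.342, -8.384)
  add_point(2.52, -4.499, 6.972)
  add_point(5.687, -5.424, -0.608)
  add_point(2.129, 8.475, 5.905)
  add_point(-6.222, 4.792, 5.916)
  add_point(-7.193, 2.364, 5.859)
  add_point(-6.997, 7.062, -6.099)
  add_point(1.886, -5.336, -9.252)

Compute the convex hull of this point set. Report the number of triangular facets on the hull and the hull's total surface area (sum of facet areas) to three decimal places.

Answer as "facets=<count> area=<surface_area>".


facets=28 area=1202.253

Points on the hull: [0, 1, 2, 4, 5, 6, 7, 9, 10, 11, 12, 14, 15, 16, 17, 18] (16 of 19).

Per-facet area ½‖(b−a)×(c−a)‖:
  f1: (p2, p9, p6) → 34.3747
  f2: (p4, p9, p6) → 60.9195
  f3: (p4, p2, p6) → 20.9043
  f4: (p15, p12, p2) → 72.9286
  f5: (p10, p2, p9) → 72.7009
  f6: (p10, p12, p2) → 53.7774
  f7: (p10, p11, p9) → 75.5032
  f8: (p10, p11, p12) → 75.5188
  f9: (p14, p4, p2) → 44.4431
  f10: (p14, p15, p5) → 43.8271
  f11: (p17, p4, p9) → 93.6846
  f12: (p17, p11, p5) → 37.1676
  f13: (p16, p11, p12) → 105.5551
  f14: (p16, p15, p12) → 15.2047
  f15: (p16, p15, p5) → 12.2740
  f16: (p0, p14, p5) → 61.9622
  f17: (p0, p14, p4) → 6.2908
  f18: (p0, p17, p5) → 26.6720
  f19: (p0, p17, p4) → 8.6230
  f20: (p7, p15, p2) → 13.1748
  f21: (p7, p14, p2) → 10.3896
  f22: (p7, p14, p15) → 5.5212
  f23: (p18, p11, p9) → 35.3230
  f24: (p18, p17, p9) → 33.1544
  f25: (p18, p17, p11) → 84.5179
  f26: (p1, p11, p5) → 47.5025
  f27: (p1, p16, p5) → 31.1750
  f28: (p1, p16, p11) → 19.1629
Σ area = 1202.253

Check V−E+F: 16 − 42 + 28 = 2.


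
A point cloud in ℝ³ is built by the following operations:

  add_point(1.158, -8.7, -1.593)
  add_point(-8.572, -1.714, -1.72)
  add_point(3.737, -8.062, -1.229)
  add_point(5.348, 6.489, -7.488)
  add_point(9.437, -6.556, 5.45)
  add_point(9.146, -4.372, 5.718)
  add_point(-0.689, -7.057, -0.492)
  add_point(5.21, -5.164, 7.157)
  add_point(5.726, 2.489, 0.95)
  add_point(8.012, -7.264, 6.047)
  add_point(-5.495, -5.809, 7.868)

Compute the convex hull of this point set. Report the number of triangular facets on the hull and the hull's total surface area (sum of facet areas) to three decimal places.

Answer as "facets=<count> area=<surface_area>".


facets=16 area=601.600

10 of the 11 inputs are extreme points: [0, 1, 2, 3, 4, 5, 7, 8, 9, 10].

Area of each hull facet:
  f1: (p0, p3, p1) → 95.1873
  f2: (p10, p0, p1) → 57.8453
  f3: (p2, p3, p4) → 70.7196
  f4: (p2, p0, p3) → 20.6054
  f5: (p8, p3, p1) → 70.5294
  f6: (p8, p10, p1) → 78.0111
  f7: (p9, p10, p0) → 59.8235
  f8: (p9, p2, p4) → 7.1095
  f9: (p9, p2, p0) → 8.8815
  f10: (p7, p8, p10) → 52.5020
  f11: (p7, p9, p10) → 13.1586
  f12: (p5, p7, p8) → 19.2432
  f13: (p5, p3, p4) → 16.2651
  f14: (p5, p8, p3) → 24.3002
  f15: (p5, p9, p4) → 1.8224
  f16: (p5, p7, p9) → 5.5960
Σ area = 601.600

Check V−E+F: 10 − 24 + 16 = 2.


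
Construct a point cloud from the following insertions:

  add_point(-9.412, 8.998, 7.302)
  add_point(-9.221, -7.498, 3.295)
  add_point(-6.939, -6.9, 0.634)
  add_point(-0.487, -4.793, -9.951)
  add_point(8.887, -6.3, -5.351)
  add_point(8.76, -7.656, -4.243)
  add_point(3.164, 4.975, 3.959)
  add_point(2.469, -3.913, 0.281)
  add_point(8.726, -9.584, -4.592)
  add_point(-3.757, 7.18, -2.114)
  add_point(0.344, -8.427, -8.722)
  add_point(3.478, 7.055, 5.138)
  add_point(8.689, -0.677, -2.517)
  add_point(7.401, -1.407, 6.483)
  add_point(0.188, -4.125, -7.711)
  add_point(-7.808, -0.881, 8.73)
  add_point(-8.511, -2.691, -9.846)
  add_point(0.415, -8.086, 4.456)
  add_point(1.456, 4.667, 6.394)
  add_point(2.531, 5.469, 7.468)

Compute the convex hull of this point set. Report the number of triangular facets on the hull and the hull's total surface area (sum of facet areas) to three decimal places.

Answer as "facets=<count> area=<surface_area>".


facets=26 area=1136.408

Hull vertices (15/20): indices [0, 1, 3, 4, 5, 8, 9, 10, 11, 12, 13, 15, 16, 17, 19].

Facet areas (half cross-product norm):
  f1: (p16, p9, p0) → 67.4705
  f2: (p16, p9, p3) → 54.9980
  f3: (p10, p3, p4) → 18.4180
  f4: (p10, p16, p3) → 14.6562
  f5: (p11, p9, p0) → 55.3885
  f6: (p8, p10, p4) → 15.6387
  f7: (p1, p10, p16) → 72.1081
  f8: (p1, p15, p0) → 34.0424
  f9: (p1, p16, p0) → 118.1868
  f10: (p1, p8, p10) → 70.6929
  f11: (p12, p11, p9) → 61.2183
  f12: (p12, p3, p4) → 33.2045
  f13: (p12, p9, p3) → 83.1984
  f14: (p12, p11, p13) → 42.4641
  f15: (p19, p11, p0) → 18.3237
  f16: (p19, p11, p13) → 12.4527
  f17: (p19, p15, p0) → 56.8115
  f18: (p19, p13, p15) → 51.5908
  f19: (p17, p13, p15) → 57.9607
  f20: (p17, p1, p15) → 41.4251
  f21: (p17, p8, p13) → 59.2784
  f22: (p17, p1, p8) → 48.7805
  f23: (p5, p8, p13) → 9.3666
  f24: (p5, p12, p13) → 32.3625
  f25: (p5, p8, p4) → 1.3092
  f26: (p5, p12, p4) → 5.0610
Σ area = 1136.408

Euler: V−E+F = 15−39+26 = 2.


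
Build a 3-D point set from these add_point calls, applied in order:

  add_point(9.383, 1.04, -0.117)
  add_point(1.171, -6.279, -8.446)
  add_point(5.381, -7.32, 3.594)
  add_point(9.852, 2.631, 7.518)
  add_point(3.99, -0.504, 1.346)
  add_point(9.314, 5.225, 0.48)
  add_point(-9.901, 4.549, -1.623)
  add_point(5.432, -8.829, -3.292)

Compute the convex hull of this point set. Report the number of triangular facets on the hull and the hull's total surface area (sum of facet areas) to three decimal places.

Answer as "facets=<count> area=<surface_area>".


Hull vertices (7/8): indices [0, 1, 2, 3, 5, 6, 7].

Area of each hull facet:
  f1: (p5, p3, p6) → 71.7790
  f2: (p1, p7, p6) → 57.2264
  f3: (p1, p5, p6) → 132.8768
  f4: (p2, p3, p6) → 115.2431
  f5: (p2, p7, p6) → 70.1118
  f6: (p2, p7, p3) → 35.1133
  f7: (p0, p7, p3) → 37.9703
  f8: (p0, p5, p3) → 15.5412
  f9: (p0, p1, p7) → 39.4979
  f10: (p0, p1, p5) → 23.3214
Σ area = 598.681

Euler characteristic 7−15+10 = 2 ✓

facets=10 area=598.681


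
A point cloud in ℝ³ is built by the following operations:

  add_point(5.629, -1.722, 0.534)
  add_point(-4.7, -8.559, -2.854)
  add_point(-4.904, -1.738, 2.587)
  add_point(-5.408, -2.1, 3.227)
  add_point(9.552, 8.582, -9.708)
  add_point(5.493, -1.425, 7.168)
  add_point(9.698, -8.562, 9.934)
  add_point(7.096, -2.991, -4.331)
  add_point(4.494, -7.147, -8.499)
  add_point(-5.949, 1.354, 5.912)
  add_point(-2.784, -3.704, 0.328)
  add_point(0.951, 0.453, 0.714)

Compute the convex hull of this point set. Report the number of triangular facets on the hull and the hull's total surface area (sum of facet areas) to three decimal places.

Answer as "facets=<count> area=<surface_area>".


facets=10 area=835.843

Extreme-point indices: [1, 3, 4, 5, 6, 8, 9] — 7 of 12 on the boundary.

Area of each hull facet:
  f1: (p1, p4, p9) → 148.0053
  f2: (p5, p6, p9) → 37.3948
  f3: (p5, p4, p9) → 118.6167
  f4: (p5, p4, p6) → 71.4292
  f5: (p3, p6, p9) → 38.6132
  f6: (p3, p1, p9) → 2.0270
  f7: (p3, p1, p6) → 78.7504
  f8: (p8, p4, p6) → 158.8239
  f9: (p8, p1, p6) → 100.3507
  f10: (p8, p1, p4) → 81.8316
Σ area = 835.843

Check V−E+F: 7 − 15 + 10 = 2.


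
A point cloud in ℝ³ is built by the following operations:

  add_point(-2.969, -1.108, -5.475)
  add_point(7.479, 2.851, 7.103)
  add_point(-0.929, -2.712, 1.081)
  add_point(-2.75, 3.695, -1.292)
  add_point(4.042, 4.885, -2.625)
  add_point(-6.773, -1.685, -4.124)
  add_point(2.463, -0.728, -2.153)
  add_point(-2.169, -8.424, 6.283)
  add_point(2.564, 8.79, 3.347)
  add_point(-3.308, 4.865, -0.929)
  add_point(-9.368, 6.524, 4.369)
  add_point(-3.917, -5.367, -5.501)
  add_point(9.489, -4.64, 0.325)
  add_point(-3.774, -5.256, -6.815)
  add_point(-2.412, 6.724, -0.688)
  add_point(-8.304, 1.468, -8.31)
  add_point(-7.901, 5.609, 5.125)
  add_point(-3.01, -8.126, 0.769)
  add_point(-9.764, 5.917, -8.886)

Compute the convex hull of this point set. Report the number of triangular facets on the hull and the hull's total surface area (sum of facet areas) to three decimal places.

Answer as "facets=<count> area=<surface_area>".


Extreme-point indices: [1, 4, 5, 7, 8, 10, 11, 12, 13, 15, 16, 17, 18] — 13 of 19 on the boundary.

Per-facet area ½‖(b−a)×(c−a)‖:
  f1: (p10, p8, p18) → 80.8121
  f2: (p4, p8, p18) → 54.9795
  f3: (p4, p13, p18) → 81.5538
  f4: (p4, p13, p12) → 73.6444
  f5: (p1, p7, p12) → 67.9093
  f6: (p1, p4, p12) → 49.5351
  f7: (p1, p4, p8) → 30.9849
  f8: (p5, p10, p7) → 79.2717
  f9: (p17, p7, p12) → 36.0909
  f10: (p17, p13, p12) → 52.8399
  f11: (p17, p5, p7) → 19.0727
  f12: (p16, p10, p8) → 8.8615
  f13: (p16, p1, p8) → 45.7192
  f14: (p16, p10, p7) → 9.1310
  f15: (p16, p1, p7) → 100.8126
  f16: (p15, p10, p18) → 31.1919
  f17: (p15, p5, p10) → 32.8902
  f18: (p15, p13, p18) → 5.3561
  f19: (p15, p5, p13) → 14.5174
  f20: (p11, p5, p13) → 3.0930
  f21: (p11, p17, p13) → 1.8158
  f22: (p11, p17, p5) → 16.6612
Σ area = 896.744

Check V−E+F: 13 − 33 + 22 = 2.

facets=22 area=896.744


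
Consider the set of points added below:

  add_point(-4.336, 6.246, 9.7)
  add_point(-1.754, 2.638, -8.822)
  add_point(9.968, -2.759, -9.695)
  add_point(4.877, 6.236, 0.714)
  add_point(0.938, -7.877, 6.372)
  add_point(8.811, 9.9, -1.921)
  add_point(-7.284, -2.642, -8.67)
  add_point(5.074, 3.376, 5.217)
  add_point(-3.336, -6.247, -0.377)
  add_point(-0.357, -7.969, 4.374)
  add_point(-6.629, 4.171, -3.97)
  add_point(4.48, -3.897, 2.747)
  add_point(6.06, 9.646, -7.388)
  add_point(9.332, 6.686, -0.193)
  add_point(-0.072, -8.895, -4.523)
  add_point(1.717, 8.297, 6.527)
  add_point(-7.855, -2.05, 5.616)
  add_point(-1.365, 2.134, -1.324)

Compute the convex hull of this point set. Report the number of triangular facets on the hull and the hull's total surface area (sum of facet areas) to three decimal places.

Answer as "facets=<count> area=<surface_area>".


Points on the hull: [0, 1, 2, 4, 5, 6, 7, 8, 9, 10, 11, 12, 13, 14, 15, 16] (16 of 18).

Area of each hull facet:
  f1: (p4, p0, p16) → 51.8242
  f2: (p12, p5, p2) → 40.3777
  f3: (p14, p6, p2) → 66.5855
  f4: (p14, p4, p2) → 67.7354
  f5: (p11, p4, p2) → 27.2136
  f6: (p7, p4, p0) → 64.8400
  f7: (p7, p11, p4) → 22.2281
  f8: (p1, p6, p2) → 45.9743
  f9: (p1, p12, p2) → 63.2782
  f10: (p9, p4, p16) → 10.9793
  f11: (p9, p14, p4) → 6.0983
  f12: (p15, p7, p0) → 20.5376
  f13: (p15, p12, p5) → 31.5147
  f14: (p15, p12, p0) → 37.2554
  f15: (p13, p5, p2) → 23.6684
  f16: (p13, p11, p2) → 72.7788
  f17: (p13, p7, p11) → 28.6708
  f18: (p13, p15, p5) → 18.9120
  f19: (p13, p15, p7) → 23.1569
  f20: (p10, p12, p0) → 99.7139
  f21: (p10, p1, p12) → 35.9064
  f22: (p10, p1, p6) → 25.0991
  f23: (p10, p0, p16) → 56.2337
  f24: (p10, p6, p16) → 47.7039
  f25: (p8, p9, p16) → 24.9211
  f26: (p8, p9, p14) → 17.1034
  f27: (p8, p6, p16) → 41.5929
  f28: (p8, p14, p6) → 28.5068
Σ area = 1100.411

Euler characteristic 16−42+28 = 2 ✓

facets=28 area=1100.411


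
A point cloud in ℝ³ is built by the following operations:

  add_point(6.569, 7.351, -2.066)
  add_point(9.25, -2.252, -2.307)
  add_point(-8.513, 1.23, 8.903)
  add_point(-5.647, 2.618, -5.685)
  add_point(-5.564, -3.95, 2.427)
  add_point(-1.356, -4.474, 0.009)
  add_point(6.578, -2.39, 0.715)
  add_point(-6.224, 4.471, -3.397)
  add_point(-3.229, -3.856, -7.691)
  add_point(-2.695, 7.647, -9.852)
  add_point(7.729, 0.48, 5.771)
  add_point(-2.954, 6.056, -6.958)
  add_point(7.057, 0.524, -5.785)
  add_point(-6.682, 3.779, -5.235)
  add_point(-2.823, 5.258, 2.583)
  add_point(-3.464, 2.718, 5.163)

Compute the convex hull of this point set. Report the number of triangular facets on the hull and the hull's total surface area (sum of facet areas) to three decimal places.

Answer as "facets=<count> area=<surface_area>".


facets=22 area=754.093

Hull vertices (13/16): indices [0, 1, 2, 4, 5, 6, 7, 8, 9, 10, 12, 13, 14].

Facet areas (half cross-product norm):
  f1: (p12, p0, p1) → 18.9944
  f2: (p12, p0, p9) → 45.7948
  f3: (p10, p0, p2) → 86.8216
  f4: (p10, p0, p1) → 40.0692
  f5: (p10, p4, p2) → 63.3368
  f6: (p10, p4, p5) → 26.7942
  f7: (p14, p9, p2) → 39.6478
  f8: (p14, p0, p2) → 21.1240
  f9: (p14, p0, p9) → 59.6139
  f10: (p7, p9, p2) → 17.0758
  f11: (p8, p4, p5) → 18.6886
  f12: (p8, p12, p9) → 61.1908
  f13: (p8, p5, p1) → 44.0379
  f14: (p8, p12, p1) → 26.8124
  f15: (p6, p5, p1) → 13.5075
  f16: (p6, p10, p1) → 10.4019
  f17: (p6, p10, p5) → 22.5392
  f18: (p13, p4, p2) → 48.0439
  f19: (p13, p8, p4) → 42.3843
  f20: (p13, p7, p2) → 8.7491
  f21: (p13, p7, p9) → 7.0057
  f22: (p13, p8, p9) → 31.4588
Σ area = 754.093

Check V−E+F: 13 − 33 + 22 = 2.
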